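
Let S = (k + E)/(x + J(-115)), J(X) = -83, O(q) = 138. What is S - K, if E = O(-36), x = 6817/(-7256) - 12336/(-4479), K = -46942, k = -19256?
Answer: 41492474953910/879497373 ≈ 47178.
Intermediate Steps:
x = 19658891/10833208 (x = 6817*(-1/7256) - 12336*(-1/4479) = -6817/7256 + 4112/1493 = 19658891/10833208 ≈ 1.8147)
E = 138
S = 207109270544/879497373 (S = (-19256 + 138)/(19658891/10833208 - 83) = -19118/(-879497373/10833208) = -19118*(-10833208/879497373) = 207109270544/879497373 ≈ 235.49)
S - K = 207109270544/879497373 - 1*(-46942) = 207109270544/879497373 + 46942 = 41492474953910/879497373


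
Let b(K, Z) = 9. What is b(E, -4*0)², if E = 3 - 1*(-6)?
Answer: 81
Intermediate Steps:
E = 9 (E = 3 + 6 = 9)
b(E, -4*0)² = 9² = 81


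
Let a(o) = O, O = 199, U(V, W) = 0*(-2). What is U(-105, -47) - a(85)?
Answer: -199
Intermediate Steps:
U(V, W) = 0
a(o) = 199
U(-105, -47) - a(85) = 0 - 1*199 = 0 - 199 = -199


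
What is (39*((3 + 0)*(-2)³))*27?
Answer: -25272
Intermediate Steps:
(39*((3 + 0)*(-2)³))*27 = (39*(3*(-8)))*27 = (39*(-24))*27 = -936*27 = -25272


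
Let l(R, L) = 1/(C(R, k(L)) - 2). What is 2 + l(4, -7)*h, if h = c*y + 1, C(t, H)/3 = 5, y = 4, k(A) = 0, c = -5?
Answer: 7/13 ≈ 0.53846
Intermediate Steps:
C(t, H) = 15 (C(t, H) = 3*5 = 15)
l(R, L) = 1/13 (l(R, L) = 1/(15 - 2) = 1/13)
h = -19 (h = -5*4 + 1 = -20 + 1 = -19)
2 + l(4, -7)*h = 2 + (1/13)*(-19) = 2 - 19/13 = 7/13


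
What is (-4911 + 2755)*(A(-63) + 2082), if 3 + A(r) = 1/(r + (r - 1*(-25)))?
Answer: -452712568/101 ≈ -4.4823e+6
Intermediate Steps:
A(r) = -3 + 1/(25 + 2*r) (A(r) = -3 + 1/(r + (r - 1*(-25))) = -3 + 1/(r + (r + 25)) = -3 + 1/(r + (25 + r)) = -3 + 1/(25 + 2*r))
(-4911 + 2755)*(A(-63) + 2082) = (-4911 + 2755)*(2*(-37 - 3*(-63))/(25 + 2*(-63)) + 2082) = -2156*(2*(-37 + 189)/(25 - 126) + 2082) = -2156*(2*152/(-101) + 2082) = -2156*(2*(-1/101)*152 + 2082) = -2156*(-304/101 + 2082) = -2156*209978/101 = -452712568/101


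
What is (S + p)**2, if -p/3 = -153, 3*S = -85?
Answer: 1669264/9 ≈ 1.8547e+5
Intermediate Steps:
S = -85/3 (S = (1/3)*(-85) = -85/3 ≈ -28.333)
p = 459 (p = -3*(-153) = 459)
(S + p)**2 = (-85/3 + 459)**2 = (1292/3)**2 = 1669264/9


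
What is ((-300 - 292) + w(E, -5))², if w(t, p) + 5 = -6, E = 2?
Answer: 363609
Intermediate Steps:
w(t, p) = -11 (w(t, p) = -5 - 6 = -11)
((-300 - 292) + w(E, -5))² = ((-300 - 292) - 11)² = (-592 - 11)² = (-603)² = 363609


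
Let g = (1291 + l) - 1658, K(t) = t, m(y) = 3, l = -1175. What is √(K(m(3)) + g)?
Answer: 9*I*√19 ≈ 39.23*I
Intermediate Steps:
g = -1542 (g = (1291 - 1175) - 1658 = 116 - 1658 = -1542)
√(K(m(3)) + g) = √(3 - 1542) = √(-1539) = 9*I*√19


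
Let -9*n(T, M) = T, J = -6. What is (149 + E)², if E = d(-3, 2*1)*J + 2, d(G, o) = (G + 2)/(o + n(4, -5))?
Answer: 1175056/49 ≈ 23981.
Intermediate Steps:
n(T, M) = -T/9
d(G, o) = (2 + G)/(-4/9 + o) (d(G, o) = (G + 2)/(o - ⅑*4) = (2 + G)/(o - 4/9) = (2 + G)/(-4/9 + o))
E = 41/7 (E = (9*(2 - 3)/(-4 + 9*(2*1)))*(-6) + 2 = (9*(-1)/(-4 + 9*2))*(-6) + 2 = (9*(-1)/(-4 + 18))*(-6) + 2 = (9*(-1)/14)*(-6) + 2 = (9*(1/14)*(-1))*(-6) + 2 = -9/14*(-6) + 2 = 27/7 + 2 = 41/7 ≈ 5.8571)
(149 + E)² = (149 + 41/7)² = (1084/7)² = 1175056/49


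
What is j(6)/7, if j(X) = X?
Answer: 6/7 ≈ 0.85714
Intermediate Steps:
j(6)/7 = 6/7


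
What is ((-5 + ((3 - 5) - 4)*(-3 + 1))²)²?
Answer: 2401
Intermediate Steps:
((-5 + ((3 - 5) - 4)*(-3 + 1))²)² = ((-5 + (-2 - 4)*(-2))²)² = ((-5 - 6*(-2))²)² = ((-5 + 12)²)² = (7²)² = 49² = 2401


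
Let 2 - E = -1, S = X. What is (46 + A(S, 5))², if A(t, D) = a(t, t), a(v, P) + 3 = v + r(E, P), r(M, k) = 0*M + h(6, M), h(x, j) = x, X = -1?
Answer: 2304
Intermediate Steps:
S = -1
E = 3 (E = 2 - 1*(-1) = 2 + 1 = 3)
r(M, k) = 6 (r(M, k) = 0*M + 6 = 0 + 6 = 6)
a(v, P) = 3 + v (a(v, P) = -3 + (v + 6) = -3 + (6 + v) = 3 + v)
A(t, D) = 3 + t
(46 + A(S, 5))² = (46 + (3 - 1))² = (46 + 2)² = 48² = 2304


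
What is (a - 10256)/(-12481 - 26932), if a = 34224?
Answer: -23968/39413 ≈ -0.60812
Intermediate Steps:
(a - 10256)/(-12481 - 26932) = (34224 - 10256)/(-12481 - 26932) = 23968/(-39413) = 23968*(-1/39413) = -23968/39413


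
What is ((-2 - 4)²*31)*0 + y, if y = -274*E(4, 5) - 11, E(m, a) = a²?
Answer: -6861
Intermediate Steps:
y = -6861 (y = -274*5² - 11 = -274*25 - 11 = -6850 - 11 = -6861)
((-2 - 4)²*31)*0 + y = ((-2 - 4)²*31)*0 - 6861 = ((-6)²*31)*0 - 6861 = (36*31)*0 - 6861 = 1116*0 - 6861 = 0 - 6861 = -6861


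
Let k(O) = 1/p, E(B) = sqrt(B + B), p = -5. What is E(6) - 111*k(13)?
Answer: 111/5 + 2*sqrt(3) ≈ 25.664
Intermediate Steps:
E(B) = sqrt(2)*sqrt(B) (E(B) = sqrt(2*B) = sqrt(2)*sqrt(B))
k(O) = -1/5 (k(O) = 1/(-5) = -1/5)
E(6) - 111*k(13) = sqrt(2)*sqrt(6) - 111*(-1/5) = 2*sqrt(3) + 111/5 = 111/5 + 2*sqrt(3)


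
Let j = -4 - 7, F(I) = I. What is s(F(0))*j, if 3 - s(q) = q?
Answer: -33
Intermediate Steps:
s(q) = 3 - q
j = -11
s(F(0))*j = (3 - 1*0)*(-11) = (3 + 0)*(-11) = 3*(-11) = -33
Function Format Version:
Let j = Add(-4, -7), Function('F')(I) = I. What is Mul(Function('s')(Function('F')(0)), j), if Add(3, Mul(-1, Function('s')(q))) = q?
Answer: -33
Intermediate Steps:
Function('s')(q) = Add(3, Mul(-1, q))
j = -11
Mul(Function('s')(Function('F')(0)), j) = Mul(Add(3, Mul(-1, 0)), -11) = Mul(Add(3, 0), -11) = Mul(3, -11) = -33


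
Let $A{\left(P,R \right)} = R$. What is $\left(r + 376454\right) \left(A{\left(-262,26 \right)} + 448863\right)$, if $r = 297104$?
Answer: $302352777062$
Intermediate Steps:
$\left(r + 376454\right) \left(A{\left(-262,26 \right)} + 448863\right) = \left(297104 + 376454\right) \left(26 + 448863\right) = 673558 \cdot 448889 = 302352777062$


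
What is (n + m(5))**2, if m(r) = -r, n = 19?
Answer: 196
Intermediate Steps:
(n + m(5))**2 = (19 - 1*5)**2 = (19 - 5)**2 = 14**2 = 196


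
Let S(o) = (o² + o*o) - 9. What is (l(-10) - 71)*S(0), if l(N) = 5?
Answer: 594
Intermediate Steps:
S(o) = -9 + 2*o² (S(o) = (o² + o²) - 9 = 2*o² - 9 = -9 + 2*o²)
(l(-10) - 71)*S(0) = (5 - 71)*(-9 + 2*0²) = -66*(-9 + 2*0) = -66*(-9 + 0) = -66*(-9) = 594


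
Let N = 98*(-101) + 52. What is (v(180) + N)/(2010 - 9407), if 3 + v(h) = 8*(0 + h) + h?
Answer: 633/569 ≈ 1.1125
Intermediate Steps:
N = -9846 (N = -9898 + 52 = -9846)
v(h) = -3 + 9*h (v(h) = -3 + (8*(0 + h) + h) = -3 + (8*h + h) = -3 + 9*h)
(v(180) + N)/(2010 - 9407) = ((-3 + 9*180) - 9846)/(2010 - 9407) = ((-3 + 1620) - 9846)/(-7397) = (1617 - 9846)*(-1/7397) = -8229*(-1/7397) = 633/569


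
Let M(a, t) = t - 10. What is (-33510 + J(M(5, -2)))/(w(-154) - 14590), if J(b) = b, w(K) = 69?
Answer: 33522/14521 ≈ 2.3085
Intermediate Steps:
M(a, t) = -10 + t
(-33510 + J(M(5, -2)))/(w(-154) - 14590) = (-33510 + (-10 - 2))/(69 - 14590) = (-33510 - 12)/(-14521) = -33522*(-1/14521) = 33522/14521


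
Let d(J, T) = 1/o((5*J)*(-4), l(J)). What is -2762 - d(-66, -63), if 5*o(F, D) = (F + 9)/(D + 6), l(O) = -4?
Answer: -3670708/1329 ≈ -2762.0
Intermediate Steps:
o(F, D) = (9 + F)/(5*(6 + D)) (o(F, D) = ((F + 9)/(D + 6))/5 = ((9 + F)/(6 + D))/5 = (9 + F)/(5*(6 + D)))
d(J, T) = 1/(9/10 - 2*J) (d(J, T) = 1/((9 + (5*J)*(-4))/(5*(6 - 4))) = 1/((⅕)*(9 - 20*J)/2) = 1/((⅕)*(½)*(9 - 20*J)) = 1/(9/10 - 2*J))
-2762 - d(-66, -63) = -2762 - (-10)/(-9 + 20*(-66)) = -2762 - (-10)/(-9 - 1320) = -2762 - (-10)/(-1329) = -2762 - (-10)*(-1)/1329 = -2762 - 1*10/1329 = -2762 - 10/1329 = -3670708/1329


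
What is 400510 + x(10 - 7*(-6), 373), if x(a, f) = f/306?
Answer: 122556433/306 ≈ 4.0051e+5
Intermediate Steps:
x(a, f) = f/306 (x(a, f) = f*(1/306) = f/306)
400510 + x(10 - 7*(-6), 373) = 400510 + (1/306)*373 = 400510 + 373/306 = 122556433/306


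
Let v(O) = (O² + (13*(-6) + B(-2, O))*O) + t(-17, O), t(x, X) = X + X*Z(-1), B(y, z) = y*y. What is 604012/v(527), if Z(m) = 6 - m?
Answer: 604012/242947 ≈ 2.4862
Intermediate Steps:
B(y, z) = y²
t(x, X) = 8*X (t(x, X) = X + X*(6 - 1*(-1)) = X + X*(6 + 1) = X + X*7 = X + 7*X = 8*X)
v(O) = O² - 66*O (v(O) = (O² + (13*(-6) + (-2)²)*O) + 8*O = (O² + (-78 + 4)*O) + 8*O = (O² - 74*O) + 8*O = O² - 66*O)
604012/v(527) = 604012/((527*(-66 + 527))) = 604012/((527*461)) = 604012/242947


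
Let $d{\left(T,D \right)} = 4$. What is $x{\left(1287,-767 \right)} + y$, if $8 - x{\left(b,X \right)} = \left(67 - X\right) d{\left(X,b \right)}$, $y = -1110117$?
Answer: $-1113445$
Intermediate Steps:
$x{\left(b,X \right)} = -260 + 4 X$ ($x{\left(b,X \right)} = 8 - \left(67 - X\right) 4 = 8 - \left(268 - 4 X\right) = 8 + \left(-268 + 4 X\right) = -260 + 4 X$)
$x{\left(1287,-767 \right)} + y = \left(-260 + 4 \left(-767\right)\right) - 1110117 = \left(-260 - 3068\right) - 1110117 = -3328 - 1110117 = -1113445$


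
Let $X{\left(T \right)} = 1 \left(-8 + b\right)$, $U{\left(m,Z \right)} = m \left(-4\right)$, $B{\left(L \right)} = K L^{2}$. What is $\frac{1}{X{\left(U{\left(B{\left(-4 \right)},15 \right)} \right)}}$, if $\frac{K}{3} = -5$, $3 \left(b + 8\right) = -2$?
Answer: $- \frac{3}{50} \approx -0.06$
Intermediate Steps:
$b = - \frac{26}{3}$ ($b = -8 + \frac{1}{3} \left(-2\right) = -8 - \frac{2}{3} = - \frac{26}{3} \approx -8.6667$)
$K = -15$ ($K = 3 \left(-5\right) = -15$)
$B{\left(L \right)} = - 15 L^{2}$
$U{\left(m,Z \right)} = - 4 m$
$X{\left(T \right)} = - \frac{50}{3}$ ($X{\left(T \right)} = 1 \left(-8 - \frac{26}{3}\right) = 1 \left(- \frac{50}{3}\right) = - \frac{50}{3}$)
$\frac{1}{X{\left(U{\left(B{\left(-4 \right)},15 \right)} \right)}} = \frac{1}{- \frac{50}{3}} = - \frac{3}{50}$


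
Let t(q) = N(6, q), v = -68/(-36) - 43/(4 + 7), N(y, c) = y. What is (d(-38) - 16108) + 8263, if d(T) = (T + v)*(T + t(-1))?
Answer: -649871/99 ≈ -6564.4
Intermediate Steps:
v = -200/99 (v = -68*(-1/36) - 43/11 = 17/9 - 43*1/11 = 17/9 - 43/11 = -200/99 ≈ -2.0202)
t(q) = 6
d(T) = (6 + T)*(-200/99 + T) (d(T) = (T - 200/99)*(T + 6) = (-200/99 + T)*(6 + T) = (6 + T)*(-200/99 + T))
(d(-38) - 16108) + 8263 = ((-400/33 + (-38)**2 + (394/99)*(-38)) - 16108) + 8263 = ((-400/33 + 1444 - 14972/99) - 16108) + 8263 = (126784/99 - 16108) + 8263 = -1467908/99 + 8263 = -649871/99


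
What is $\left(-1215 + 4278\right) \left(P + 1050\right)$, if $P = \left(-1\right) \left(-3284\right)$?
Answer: $13275042$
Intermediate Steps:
$P = 3284$
$\left(-1215 + 4278\right) \left(P + 1050\right) = \left(-1215 + 4278\right) \left(3284 + 1050\right) = 3063 \cdot 4334 = 13275042$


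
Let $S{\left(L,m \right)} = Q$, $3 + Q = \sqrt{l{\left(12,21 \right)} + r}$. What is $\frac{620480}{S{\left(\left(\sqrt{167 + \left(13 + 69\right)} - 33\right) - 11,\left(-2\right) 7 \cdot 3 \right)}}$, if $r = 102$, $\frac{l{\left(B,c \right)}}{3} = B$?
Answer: $\frac{620480}{43} + \frac{620480 \sqrt{138}}{129} \approx 70934.0$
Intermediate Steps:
$l{\left(B,c \right)} = 3 B$
$Q = -3 + \sqrt{138}$ ($Q = -3 + \sqrt{3 \cdot 12 + 102} = -3 + \sqrt{36 + 102} = -3 + \sqrt{138} \approx 8.7473$)
$S{\left(L,m \right)} = -3 + \sqrt{138}$
$\frac{620480}{S{\left(\left(\sqrt{167 + \left(13 + 69\right)} - 33\right) - 11,\left(-2\right) 7 \cdot 3 \right)}} = \frac{620480}{-3 + \sqrt{138}}$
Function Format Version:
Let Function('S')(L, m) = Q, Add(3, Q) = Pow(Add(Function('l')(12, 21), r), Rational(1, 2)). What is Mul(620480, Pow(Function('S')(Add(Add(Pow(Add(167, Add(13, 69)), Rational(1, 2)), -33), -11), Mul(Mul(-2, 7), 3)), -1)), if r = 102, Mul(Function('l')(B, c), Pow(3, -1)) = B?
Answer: Add(Rational(620480, 43), Mul(Rational(620480, 129), Pow(138, Rational(1, 2)))) ≈ 70934.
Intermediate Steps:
Function('l')(B, c) = Mul(3, B)
Q = Add(-3, Pow(138, Rational(1, 2))) (Q = Add(-3, Pow(Add(Mul(3, 12), 102), Rational(1, 2))) = Add(-3, Pow(Add(36, 102), Rational(1, 2))) = Add(-3, Pow(138, Rational(1, 2))) ≈ 8.7473)
Function('S')(L, m) = Add(-3, Pow(138, Rational(1, 2)))
Mul(620480, Pow(Function('S')(Add(Add(Pow(Add(167, Add(13, 69)), Rational(1, 2)), -33), -11), Mul(Mul(-2, 7), 3)), -1)) = Mul(620480, Pow(Add(-3, Pow(138, Rational(1, 2))), -1))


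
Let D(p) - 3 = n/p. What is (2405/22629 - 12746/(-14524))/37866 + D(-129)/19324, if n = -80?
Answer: 137874296199977/646318422279352422 ≈ 0.00021332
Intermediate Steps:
D(p) = 3 - 80/p
(2405/22629 - 12746/(-14524))/37866 + D(-129)/19324 = (2405/22629 - 12746/(-14524))/37866 + (3 - 80/(-129))/19324 = (2405*(1/22629) - 12746*(-1/14524))*(1/37866) + (3 - 80*(-1/129))*(1/19324) = (2405/22629 + 6373/7262)*(1/37866) + (3 + 80/129)*(1/19324) = (161679727/164331798)*(1/37866) + (467/129)*(1/19324) = 161679727/6222587863068 + 467/2492796 = 137874296199977/646318422279352422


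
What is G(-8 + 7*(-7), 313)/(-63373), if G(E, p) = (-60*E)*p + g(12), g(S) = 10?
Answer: -1070470/63373 ≈ -16.892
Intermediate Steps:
G(E, p) = 10 - 60*E*p (G(E, p) = (-60*E)*p + 10 = -60*E*p + 10 = 10 - 60*E*p)
G(-8 + 7*(-7), 313)/(-63373) = (10 - 60*(-8 + 7*(-7))*313)/(-63373) = (10 - 60*(-8 - 49)*313)*(-1/63373) = (10 - 60*(-57)*313)*(-1/63373) = (10 + 1070460)*(-1/63373) = 1070470*(-1/63373) = -1070470/63373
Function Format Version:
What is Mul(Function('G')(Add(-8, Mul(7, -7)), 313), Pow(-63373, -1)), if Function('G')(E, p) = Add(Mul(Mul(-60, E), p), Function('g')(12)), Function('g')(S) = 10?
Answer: Rational(-1070470, 63373) ≈ -16.892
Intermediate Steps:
Function('G')(E, p) = Add(10, Mul(-60, E, p)) (Function('G')(E, p) = Add(Mul(Mul(-60, E), p), 10) = Add(Mul(-60, E, p), 10) = Add(10, Mul(-60, E, p)))
Mul(Function('G')(Add(-8, Mul(7, -7)), 313), Pow(-63373, -1)) = Mul(Add(10, Mul(-60, Add(-8, Mul(7, -7)), 313)), Pow(-63373, -1)) = Mul(Add(10, Mul(-60, Add(-8, -49), 313)), Rational(-1, 63373)) = Mul(Add(10, Mul(-60, -57, 313)), Rational(-1, 63373)) = Mul(Add(10, 1070460), Rational(-1, 63373)) = Mul(1070470, Rational(-1, 63373)) = Rational(-1070470, 63373)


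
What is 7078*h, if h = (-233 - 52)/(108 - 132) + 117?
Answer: 3648709/4 ≈ 9.1218e+5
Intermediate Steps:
h = 1031/8 (h = -285/(-24) + 117 = -285*(-1/24) + 117 = 95/8 + 117 = 1031/8 ≈ 128.88)
7078*h = 7078*(1031/8) = 3648709/4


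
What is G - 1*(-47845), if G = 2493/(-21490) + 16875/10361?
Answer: 10653403560827/222657890 ≈ 47847.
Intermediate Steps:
G = 336813777/222657890 (G = 2493*(-1/21490) + 16875*(1/10361) = -2493/21490 + 16875/10361 = 336813777/222657890 ≈ 1.5127)
G - 1*(-47845) = 336813777/222657890 - 1*(-47845) = 336813777/222657890 + 47845 = 10653403560827/222657890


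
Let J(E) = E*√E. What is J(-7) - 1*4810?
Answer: -4810 - 7*I*√7 ≈ -4810.0 - 18.52*I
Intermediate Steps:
J(E) = E^(3/2)
J(-7) - 1*4810 = (-7)^(3/2) - 1*4810 = -7*I*√7 - 4810 = -4810 - 7*I*√7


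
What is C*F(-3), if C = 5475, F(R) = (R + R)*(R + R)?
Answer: 197100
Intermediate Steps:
F(R) = 4*R² (F(R) = (2*R)*(2*R) = 4*R²)
C*F(-3) = 5475*(4*(-3)²) = 5475*(4*9) = 5475*36 = 197100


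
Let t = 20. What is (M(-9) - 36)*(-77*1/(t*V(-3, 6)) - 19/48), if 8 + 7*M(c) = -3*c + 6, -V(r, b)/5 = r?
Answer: 59247/2800 ≈ 21.160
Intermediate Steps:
V(r, b) = -5*r
M(c) = -2/7 - 3*c/7 (M(c) = -8/7 + (-3*c + 6)/7 = -8/7 + (6 - 3*c)/7 = -8/7 + (6/7 - 3*c/7) = -2/7 - 3*c/7)
(M(-9) - 36)*(-77*1/(t*V(-3, 6)) - 19/48) = ((-2/7 - 3/7*(-9)) - 36)*(-77/(-5*(-3)*20) - 19/48) = ((-2/7 + 27/7) - 36)*(-77/(15*20) - 19*1/48) = (25/7 - 36)*(-77/300 - 19/48) = -227*(-77*1/300 - 19/48)/7 = -227*(-77/300 - 19/48)/7 = -227/7*(-261/400) = 59247/2800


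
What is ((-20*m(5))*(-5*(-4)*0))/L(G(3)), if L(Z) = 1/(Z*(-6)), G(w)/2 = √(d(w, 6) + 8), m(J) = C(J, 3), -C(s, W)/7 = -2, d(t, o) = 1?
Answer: 0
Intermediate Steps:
C(s, W) = 14 (C(s, W) = -7*(-2) = 14)
m(J) = 14
G(w) = 6 (G(w) = 2*√(1 + 8) = 2*√9 = 2*3 = 6)
L(Z) = -1/(6*Z) (L(Z) = 1/(-6*Z) = -1/(6*Z))
((-20*m(5))*(-5*(-4)*0))/L(G(3)) = ((-20*14)*(-5*(-4)*0))/((-⅙/6)) = (-5600*0)/((-⅙*⅙)) = (-280*0)/(-1/36) = 0*(-36) = 0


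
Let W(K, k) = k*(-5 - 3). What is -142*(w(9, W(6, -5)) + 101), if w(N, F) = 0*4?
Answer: -14342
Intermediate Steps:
W(K, k) = -8*k (W(K, k) = k*(-8) = -8*k)
w(N, F) = 0
-142*(w(9, W(6, -5)) + 101) = -142*(0 + 101) = -142*101 = -14342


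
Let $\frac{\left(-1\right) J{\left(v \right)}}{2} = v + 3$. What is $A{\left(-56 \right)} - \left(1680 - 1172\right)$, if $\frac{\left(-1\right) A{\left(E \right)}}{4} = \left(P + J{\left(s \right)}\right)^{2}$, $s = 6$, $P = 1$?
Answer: $-1664$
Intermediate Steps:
$J{\left(v \right)} = -6 - 2 v$ ($J{\left(v \right)} = - 2 \left(v + 3\right) = - 2 \left(3 + v\right) = -6 - 2 v$)
$A{\left(E \right)} = -1156$ ($A{\left(E \right)} = - 4 \left(1 - 18\right)^{2} = - 4 \left(-17\right)^{2} = \left(-4\right) 289 = -1156$)
$A{\left(-56 \right)} - \left(1680 - 1172\right) = -1156 - \left(1680 - 1172\right) = -1156 - 508 = -1664$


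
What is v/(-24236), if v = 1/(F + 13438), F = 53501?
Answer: -1/1622333604 ≈ -6.1640e-10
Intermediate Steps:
v = 1/66939 (v = 1/(53501 + 13438) = 1/66939 ≈ 1.4939e-5)
v/(-24236) = (1/66939)/(-24236) = (1/66939)*(-1/24236) = -1/1622333604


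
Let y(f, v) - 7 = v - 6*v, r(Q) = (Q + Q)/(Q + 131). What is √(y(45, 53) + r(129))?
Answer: I*√4343430/130 ≈ 16.031*I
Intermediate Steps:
r(Q) = 2*Q/(131 + Q) (r(Q) = (2*Q)/(131 + Q) = 2*Q/(131 + Q))
y(f, v) = 7 - 5*v (y(f, v) = 7 + (v - 6*v) = 7 - 5*v)
√(y(45, 53) + r(129)) = √((7 - 5*53) + 2*129/(131 + 129)) = √((7 - 265) + 2*129/260) = √(-258 + 2*129*(1/260)) = √(-258 + 129/130) = √(-33411/130) = I*√4343430/130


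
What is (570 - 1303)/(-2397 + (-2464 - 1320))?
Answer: 733/6181 ≈ 0.11859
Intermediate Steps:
(570 - 1303)/(-2397 + (-2464 - 1320)) = -733/(-2397 - 3784) = -733/(-6181) = -733*(-1/6181) = 733/6181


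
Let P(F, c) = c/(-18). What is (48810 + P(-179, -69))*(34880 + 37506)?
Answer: 10600314419/3 ≈ 3.5334e+9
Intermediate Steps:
P(F, c) = -c/18 (P(F, c) = c*(-1/18) = -c/18)
(48810 + P(-179, -69))*(34880 + 37506) = (48810 - 1/18*(-69))*(34880 + 37506) = (48810 + 23/6)*72386 = (292883/6)*72386 = 10600314419/3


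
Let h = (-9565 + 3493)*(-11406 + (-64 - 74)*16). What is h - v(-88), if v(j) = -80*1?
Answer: 82664288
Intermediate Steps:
v(j) = -80
h = 82664208 (h = -6072*(-11406 - 138*16) = -6072*(-11406 - 2208) = -6072*(-13614) = 82664208)
h - v(-88) = 82664208 - 1*(-80) = 82664208 + 80 = 82664288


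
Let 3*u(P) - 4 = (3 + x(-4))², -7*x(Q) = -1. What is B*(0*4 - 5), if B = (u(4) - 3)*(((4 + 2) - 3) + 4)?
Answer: -1195/21 ≈ -56.905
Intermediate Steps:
x(Q) = ⅐ (x(Q) = -⅐*(-1) = ⅐)
u(P) = 680/147 (u(P) = 4/3 + (3 + ⅐)²/3 = 4/3 + (22/7)²/3 = 4/3 + (⅓)*(484/49) = 4/3 + 484/147 = 680/147)
B = 239/21 (B = (680/147 - 3)*(((4 + 2) - 3) + 4) = 239*((6 - 3) + 4)/147 = 239*(3 + 4)/147 = (239/147)*7 = 239/21 ≈ 11.381)
B*(0*4 - 5) = 239*(0*4 - 5)/21 = 239*(0 - 5)/21 = (239/21)*(-5) = -1195/21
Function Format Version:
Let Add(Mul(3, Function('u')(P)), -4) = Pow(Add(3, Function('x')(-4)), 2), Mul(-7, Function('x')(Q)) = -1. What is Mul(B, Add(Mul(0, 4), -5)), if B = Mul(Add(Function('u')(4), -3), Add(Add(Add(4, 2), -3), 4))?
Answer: Rational(-1195, 21) ≈ -56.905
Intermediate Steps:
Function('x')(Q) = Rational(1, 7) (Function('x')(Q) = Mul(Rational(-1, 7), -1) = Rational(1, 7))
Function('u')(P) = Rational(680, 147) (Function('u')(P) = Add(Rational(4, 3), Mul(Rational(1, 3), Pow(Add(3, Rational(1, 7)), 2))) = Add(Rational(4, 3), Mul(Rational(1, 3), Pow(Rational(22, 7), 2))) = Add(Rational(4, 3), Mul(Rational(1, 3), Rational(484, 49))) = Add(Rational(4, 3), Rational(484, 147)) = Rational(680, 147))
B = Rational(239, 21) (B = Mul(Add(Rational(680, 147), -3), Add(Add(Add(4, 2), -3), 4)) = Mul(Rational(239, 147), Add(Add(6, -3), 4)) = Mul(Rational(239, 147), Add(3, 4)) = Mul(Rational(239, 147), 7) = Rational(239, 21) ≈ 11.381)
Mul(B, Add(Mul(0, 4), -5)) = Mul(Rational(239, 21), Add(Mul(0, 4), -5)) = Mul(Rational(239, 21), Add(0, -5)) = Mul(Rational(239, 21), -5) = Rational(-1195, 21)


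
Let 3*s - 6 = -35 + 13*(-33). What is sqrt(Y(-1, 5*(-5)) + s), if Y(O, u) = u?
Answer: I*sqrt(1599)/3 ≈ 13.329*I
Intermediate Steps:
s = -458/3 (s = 2 + (-35 + 13*(-33))/3 = 2 + (-35 - 429)/3 = 2 + (1/3)*(-464) = 2 - 464/3 = -458/3 ≈ -152.67)
sqrt(Y(-1, 5*(-5)) + s) = sqrt(5*(-5) - 458/3) = sqrt(-25 - 458/3) = sqrt(-533/3) = I*sqrt(1599)/3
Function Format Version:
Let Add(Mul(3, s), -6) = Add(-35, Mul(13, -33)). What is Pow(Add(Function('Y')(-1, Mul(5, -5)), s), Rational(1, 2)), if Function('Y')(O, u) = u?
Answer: Mul(Rational(1, 3), I, Pow(1599, Rational(1, 2))) ≈ Mul(13.329, I)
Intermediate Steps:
s = Rational(-458, 3) (s = Add(2, Mul(Rational(1, 3), Add(-35, Mul(13, -33)))) = Add(2, Mul(Rational(1, 3), Add(-35, -429))) = Add(2, Mul(Rational(1, 3), -464)) = Add(2, Rational(-464, 3)) = Rational(-458, 3) ≈ -152.67)
Pow(Add(Function('Y')(-1, Mul(5, -5)), s), Rational(1, 2)) = Pow(Add(Mul(5, -5), Rational(-458, 3)), Rational(1, 2)) = Pow(Add(-25, Rational(-458, 3)), Rational(1, 2)) = Pow(Rational(-533, 3), Rational(1, 2)) = Mul(Rational(1, 3), I, Pow(1599, Rational(1, 2)))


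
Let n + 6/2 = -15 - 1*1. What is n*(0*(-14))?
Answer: 0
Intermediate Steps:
n = -19 (n = -3 + (-15 - 1*1) = -3 + (-15 - 1) = -3 - 16 = -19)
n*(0*(-14)) = -0*(-14) = -19*0 = 0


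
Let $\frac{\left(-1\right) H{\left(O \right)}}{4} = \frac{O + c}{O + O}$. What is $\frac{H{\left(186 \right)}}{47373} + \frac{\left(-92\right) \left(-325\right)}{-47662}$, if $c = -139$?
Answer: $- \frac{65866170607}{104991974559} \approx -0.62735$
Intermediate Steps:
$H{\left(O \right)} = - \frac{2 \left(-139 + O\right)}{O}$ ($H{\left(O \right)} = - 4 \frac{O - 139}{O + O} = - 4 \frac{-139 + O}{2 O} = - \frac{2 \left(-139 + O\right)}{O}$)
$\frac{H{\left(186 \right)}}{47373} + \frac{\left(-92\right) \left(-325\right)}{-47662} = \frac{-2 + \frac{278}{186}}{47373} + \frac{\left(-92\right) \left(-325\right)}{-47662} = \left(-2 + 278 \cdot \frac{1}{186}\right) \frac{1}{47373} + 29900 \left(- \frac{1}{47662}\right) = \left(-2 + \frac{139}{93}\right) \frac{1}{47373} - \frac{14950}{23831} = \left(- \frac{47}{93}\right) \frac{1}{47373} - \frac{14950}{23831} = - \frac{47}{4405689} - \frac{14950}{23831} = - \frac{65866170607}{104991974559}$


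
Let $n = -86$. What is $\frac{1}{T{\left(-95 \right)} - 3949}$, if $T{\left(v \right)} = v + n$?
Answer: $- \frac{1}{4130} \approx -0.00024213$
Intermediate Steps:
$T{\left(v \right)} = -86 + v$ ($T{\left(v \right)} = v - 86 = -86 + v$)
$\frac{1}{T{\left(-95 \right)} - 3949} = \frac{1}{\left(-86 - 95\right) - 3949} = \frac{1}{-181 - 3949} = \frac{1}{-4130} = - \frac{1}{4130}$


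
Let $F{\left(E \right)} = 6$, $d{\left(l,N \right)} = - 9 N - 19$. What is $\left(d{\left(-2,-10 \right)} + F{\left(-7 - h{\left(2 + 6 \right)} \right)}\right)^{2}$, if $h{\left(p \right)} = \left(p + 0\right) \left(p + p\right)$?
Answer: $5929$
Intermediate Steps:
$d{\left(l,N \right)} = -19 - 9 N$
$h{\left(p \right)} = 2 p^{2}$ ($h{\left(p \right)} = p 2 p = 2 p^{2}$)
$\left(d{\left(-2,-10 \right)} + F{\left(-7 - h{\left(2 + 6 \right)} \right)}\right)^{2} = \left(\left(-19 - -90\right) + 6\right)^{2} = \left(\left(-19 + 90\right) + 6\right)^{2} = \left(71 + 6\right)^{2} = 77^{2} = 5929$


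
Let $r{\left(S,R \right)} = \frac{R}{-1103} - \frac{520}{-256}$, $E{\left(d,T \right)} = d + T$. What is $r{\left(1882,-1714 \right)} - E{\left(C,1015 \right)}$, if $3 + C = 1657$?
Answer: $- \frac{94078481}{35296} \approx -2665.4$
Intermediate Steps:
$C = 1654$ ($C = -3 + 1657 = 1654$)
$E{\left(d,T \right)} = T + d$
$r{\left(S,R \right)} = \frac{65}{32} - \frac{R}{1103}$ ($r{\left(S,R \right)} = R \left(- \frac{1}{1103}\right) - - \frac{65}{32} = - \frac{R}{1103} + \frac{65}{32} = \frac{65}{32} - \frac{R}{1103}$)
$r{\left(1882,-1714 \right)} - E{\left(C,1015 \right)} = \left(\frac{65}{32} - - \frac{1714}{1103}\right) - \left(1015 + 1654\right) = \left(\frac{65}{32} + \frac{1714}{1103}\right) - 2669 = \frac{126543}{35296} - 2669 = - \frac{94078481}{35296}$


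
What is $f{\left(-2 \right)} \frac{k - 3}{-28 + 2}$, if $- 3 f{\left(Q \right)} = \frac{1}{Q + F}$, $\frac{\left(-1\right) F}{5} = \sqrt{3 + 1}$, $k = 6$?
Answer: $- \frac{1}{312} \approx -0.0032051$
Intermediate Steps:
$F = -10$ ($F = - 5 \sqrt{3 + 1} = - 5 \sqrt{4} = \left(-5\right) 2 = -10$)
$f{\left(Q \right)} = - \frac{1}{3 \left(-10 + Q\right)}$ ($f{\left(Q \right)} = - \frac{1}{3 \left(Q - 10\right)} = - \frac{1}{3 \left(-10 + Q\right)}$)
$f{\left(-2 \right)} \frac{k - 3}{-28 + 2} = - \frac{1}{-30 + 3 \left(-2\right)} \frac{6 - 3}{-28 + 2} = - \frac{1}{-30 - 6} \frac{3}{-26} = - \frac{1}{-36} \cdot 3 \left(- \frac{1}{26}\right) = \left(-1\right) \left(- \frac{1}{36}\right) \left(- \frac{3}{26}\right) = \frac{1}{36} \left(- \frac{3}{26}\right) = - \frac{1}{312}$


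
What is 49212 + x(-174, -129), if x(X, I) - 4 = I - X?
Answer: 49261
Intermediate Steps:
x(X, I) = 4 + I - X (x(X, I) = 4 + (I - X) = 4 + I - X)
49212 + x(-174, -129) = 49212 + (4 - 129 - 1*(-174)) = 49212 + (4 - 129 + 174) = 49212 + 49 = 49261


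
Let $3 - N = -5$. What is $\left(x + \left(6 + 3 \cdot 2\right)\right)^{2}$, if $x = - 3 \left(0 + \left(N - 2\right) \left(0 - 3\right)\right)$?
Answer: $4356$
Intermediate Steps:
$N = 8$ ($N = 3 - -5 = 3 + 5 = 8$)
$x = 54$ ($x = - 3 \left(0 + \left(8 - 2\right) \left(0 - 3\right)\right) = - 3 \left(0 + 6 \left(-3\right)\right) = - 3 \left(0 - 18\right) = \left(-3\right) \left(-18\right) = 54$)
$\left(x + \left(6 + 3 \cdot 2\right)\right)^{2} = \left(54 + \left(6 + 3 \cdot 2\right)\right)^{2} = \left(54 + \left(6 + 6\right)\right)^{2} = \left(54 + 12\right)^{2} = 66^{2} = 4356$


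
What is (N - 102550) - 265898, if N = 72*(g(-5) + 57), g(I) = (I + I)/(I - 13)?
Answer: -364304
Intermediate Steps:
g(I) = 2*I/(-13 + I) (g(I) = (2*I)/(-13 + I) = 2*I/(-13 + I))
N = 4144 (N = 72*(2*(-5)/(-13 - 5) + 57) = 72*(2*(-5)/(-18) + 57) = 72*(2*(-5)*(-1/18) + 57) = 72*(5/9 + 57) = 72*(518/9) = 4144)
(N - 102550) - 265898 = (4144 - 102550) - 265898 = -98406 - 265898 = -364304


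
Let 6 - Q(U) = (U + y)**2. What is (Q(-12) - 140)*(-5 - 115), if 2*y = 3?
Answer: 29310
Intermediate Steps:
y = 3/2 (y = (1/2)*3 = 3/2 ≈ 1.5000)
Q(U) = 6 - (3/2 + U)**2 (Q(U) = 6 - (U + 3/2)**2 = 6 - (3/2 + U)**2)
(Q(-12) - 140)*(-5 - 115) = ((6 - (3 + 2*(-12))**2/4) - 140)*(-5 - 115) = ((6 - (3 - 24)**2/4) - 140)*(-120) = ((6 - 1/4*(-21)**2) - 140)*(-120) = ((6 - 1/4*441) - 140)*(-120) = ((6 - 441/4) - 140)*(-120) = (-417/4 - 140)*(-120) = -977/4*(-120) = 29310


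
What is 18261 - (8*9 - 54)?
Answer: 18243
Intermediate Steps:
18261 - (8*9 - 54) = 18261 - (72 - 54) = 18261 - 1*18 = 18261 - 18 = 18243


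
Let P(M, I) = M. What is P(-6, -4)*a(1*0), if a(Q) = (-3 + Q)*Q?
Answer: 0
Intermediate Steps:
a(Q) = Q*(-3 + Q)
P(-6, -4)*a(1*0) = -6*1*0*(-3 + 1*0) = -0*(-3 + 0) = -0*(-3) = -6*0 = 0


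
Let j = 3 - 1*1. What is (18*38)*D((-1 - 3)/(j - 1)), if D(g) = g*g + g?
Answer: 8208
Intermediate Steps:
j = 2 (j = 3 - 1 = 2)
D(g) = g + g² (D(g) = g² + g = g + g²)
(18*38)*D((-1 - 3)/(j - 1)) = (18*38)*(((-1 - 3)/(2 - 1))*(1 + (-1 - 3)/(2 - 1))) = 684*((-4/1)*(1 - 4/1)) = 684*((-4*1)*(1 - 4*1)) = 684*(-4*(1 - 4)) = 684*(-4*(-3)) = 684*12 = 8208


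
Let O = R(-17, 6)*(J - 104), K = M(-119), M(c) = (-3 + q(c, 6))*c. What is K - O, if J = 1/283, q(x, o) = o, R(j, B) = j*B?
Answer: -3102993/283 ≈ -10965.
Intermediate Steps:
R(j, B) = B*j
M(c) = 3*c (M(c) = (-3 + 6)*c = 3*c)
J = 1/283 ≈ 0.0035336
K = -357 (K = 3*(-119) = -357)
O = 3001962/283 (O = (6*(-17))*(1/283 - 104) = -102*(-29431/283) = 3001962/283 ≈ 10608.)
K - O = -357 - 1*3001962/283 = -357 - 3001962/283 = -3102993/283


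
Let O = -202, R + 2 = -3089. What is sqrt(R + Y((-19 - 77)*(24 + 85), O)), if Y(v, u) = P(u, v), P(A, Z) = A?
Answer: I*sqrt(3293) ≈ 57.385*I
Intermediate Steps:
R = -3091 (R = -2 - 3089 = -3091)
Y(v, u) = u
sqrt(R + Y((-19 - 77)*(24 + 85), O)) = sqrt(-3091 - 202) = sqrt(-3293) = I*sqrt(3293)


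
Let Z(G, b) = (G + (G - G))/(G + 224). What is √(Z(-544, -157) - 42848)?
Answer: 3*I*√476070/10 ≈ 206.99*I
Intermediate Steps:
Z(G, b) = G/(224 + G) (Z(G, b) = (G + 0)/(224 + G) = G/(224 + G))
√(Z(-544, -157) - 42848) = √(-544/(224 - 544) - 42848) = √(-544/(-320) - 42848) = √(-544*(-1/320) - 42848) = √(17/10 - 42848) = √(-428463/10) = 3*I*√476070/10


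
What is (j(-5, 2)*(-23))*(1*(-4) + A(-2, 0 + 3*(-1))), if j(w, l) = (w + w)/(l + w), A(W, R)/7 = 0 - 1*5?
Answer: 2990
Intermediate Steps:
A(W, R) = -35 (A(W, R) = 7*(0 - 1*5) = 7*(0 - 5) = 7*(-5) = -35)
j(w, l) = 2*w/(l + w) (j(w, l) = (2*w)/(l + w) = 2*w/(l + w))
(j(-5, 2)*(-23))*(1*(-4) + A(-2, 0 + 3*(-1))) = ((2*(-5)/(2 - 5))*(-23))*(1*(-4) - 35) = ((2*(-5)/(-3))*(-23))*(-4 - 35) = ((2*(-5)*(-⅓))*(-23))*(-39) = ((10/3)*(-23))*(-39) = -230/3*(-39) = 2990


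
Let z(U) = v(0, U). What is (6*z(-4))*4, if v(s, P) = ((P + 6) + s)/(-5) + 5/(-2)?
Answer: -348/5 ≈ -69.600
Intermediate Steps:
v(s, P) = -37/10 - P/5 - s/5 (v(s, P) = ((6 + P) + s)*(-⅕) + 5*(-½) = (6 + P + s)*(-⅕) - 5/2 = (-6/5 - P/5 - s/5) - 5/2 = -37/10 - P/5 - s/5)
z(U) = -37/10 - U/5 (z(U) = -37/10 - U/5 - ⅕*0 = -37/10 - U/5 + 0 = -37/10 - U/5)
(6*z(-4))*4 = (6*(-37/10 - ⅕*(-4)))*4 = (6*(-37/10 + ⅘))*4 = (6*(-29/10))*4 = -87/5*4 = -348/5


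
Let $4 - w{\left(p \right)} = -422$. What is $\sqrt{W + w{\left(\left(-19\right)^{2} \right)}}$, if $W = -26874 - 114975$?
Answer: $i \sqrt{141423} \approx 376.06 i$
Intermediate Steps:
$w{\left(p \right)} = 426$ ($w{\left(p \right)} = 4 - -422 = 4 + 422 = 426$)
$W = -141849$ ($W = -26874 - 114975 = -141849$)
$\sqrt{W + w{\left(\left(-19\right)^{2} \right)}} = \sqrt{-141849 + 426} = \sqrt{-141423} = i \sqrt{141423}$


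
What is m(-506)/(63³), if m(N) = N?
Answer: -506/250047 ≈ -0.0020236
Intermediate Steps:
m(-506)/(63³) = -506/(63³) = -506/250047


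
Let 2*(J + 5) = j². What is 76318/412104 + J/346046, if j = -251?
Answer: 223800910/810266709 ≈ 0.27621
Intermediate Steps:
J = 62991/2 (J = -5 + (½)*(-251)² = -5 + (½)*63001 = -5 + 63001/2 = 62991/2 ≈ 31496.)
76318/412104 + J/346046 = 76318/412104 + (62991/2)/346046 = 76318*(1/412104) + (62991/2)*(1/346046) = 3469/18732 + 62991/692092 = 223800910/810266709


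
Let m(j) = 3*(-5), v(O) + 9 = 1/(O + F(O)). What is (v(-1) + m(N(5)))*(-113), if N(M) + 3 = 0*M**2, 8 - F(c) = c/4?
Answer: 78196/29 ≈ 2696.4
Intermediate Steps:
F(c) = 8 - c/4
v(O) = -9 + 1/(8 + 3*O/4) (v(O) = -9 + 1/(O + (8 - O/4)) = -9 + 1/(8 + 3*O/4))
N(M) = -3 (N(M) = -3 + 0*M**2 = -3 + 0 = -3)
m(j) = -15
(v(-1) + m(N(5)))*(-113) = ((-284 - 27*(-1))/(32 + 3*(-1)) - 15)*(-113) = ((-284 + 27)/(32 - 3) - 15)*(-113) = (-257/29 - 15)*(-113) = -692/29*(-113) = 78196/29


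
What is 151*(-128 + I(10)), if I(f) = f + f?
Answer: -16308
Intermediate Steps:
I(f) = 2*f
151*(-128 + I(10)) = 151*(-128 + 2*10) = 151*(-128 + 20) = 151*(-108) = -16308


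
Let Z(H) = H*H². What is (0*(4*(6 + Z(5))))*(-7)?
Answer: 0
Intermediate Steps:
Z(H) = H³
(0*(4*(6 + Z(5))))*(-7) = (0*(4*(6 + 5³)))*(-7) = (0*(4*(6 + 125)))*(-7) = (0*(4*131))*(-7) = (0*524)*(-7) = 0*(-7) = 0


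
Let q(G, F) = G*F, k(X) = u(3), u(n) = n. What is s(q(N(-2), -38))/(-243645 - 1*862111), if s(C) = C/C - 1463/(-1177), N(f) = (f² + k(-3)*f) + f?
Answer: -60/29578973 ≈ -2.0285e-6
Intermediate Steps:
k(X) = 3
N(f) = f² + 4*f (N(f) = (f² + 3*f) + f = f² + 4*f)
q(G, F) = F*G
s(C) = 240/107 (s(C) = 1 - 1463*(-1/1177) = 1 + 133/107 = 240/107)
s(q(N(-2), -38))/(-243645 - 1*862111) = 240/(107*(-243645 - 1*862111)) = 240/(107*(-243645 - 862111)) = (240/107)/(-1105756) = (240/107)*(-1/1105756) = -60/29578973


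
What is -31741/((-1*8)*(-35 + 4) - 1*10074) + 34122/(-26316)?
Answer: 1225523/633777 ≈ 1.9337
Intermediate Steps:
-31741/((-1*8)*(-35 + 4) - 1*10074) + 34122/(-26316) = -31741/(-8*(-31) - 10074) + 34122*(-1/26316) = -31741/(248 - 10074) - 5687/4386 = -31741/(-9826) - 5687/4386 = -31741*(-1/9826) - 5687/4386 = 31741/9826 - 5687/4386 = 1225523/633777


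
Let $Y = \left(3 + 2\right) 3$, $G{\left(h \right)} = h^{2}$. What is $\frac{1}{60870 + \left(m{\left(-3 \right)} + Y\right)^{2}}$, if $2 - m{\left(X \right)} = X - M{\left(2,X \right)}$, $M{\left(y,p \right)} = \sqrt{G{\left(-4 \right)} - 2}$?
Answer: $\frac{15321}{938926564} - \frac{5 \sqrt{14}}{469463282} \approx 1.6278 \cdot 10^{-5}$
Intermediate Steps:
$M{\left(y,p \right)} = \sqrt{14}$ ($M{\left(y,p \right)} = \sqrt{\left(-4\right)^{2} - 2} = \sqrt{16 - 2} = \sqrt{14}$)
$m{\left(X \right)} = 2 + \sqrt{14} - X$ ($m{\left(X \right)} = 2 - \left(X - \sqrt{14}\right) = 2 + \sqrt{14} - X$)
$Y = 15$ ($Y = 5 \cdot 3 = 15$)
$\frac{1}{60870 + \left(m{\left(-3 \right)} + Y\right)^{2}} = \frac{1}{60870 + \left(\left(2 + \sqrt{14} - -3\right) + 15\right)^{2}} = \frac{1}{60870 + \left(\left(2 + \sqrt{14} + 3\right) + 15\right)^{2}} = \frac{1}{60870 + \left(\left(5 + \sqrt{14}\right) + 15\right)^{2}} = \frac{1}{60870 + \left(20 + \sqrt{14}\right)^{2}}$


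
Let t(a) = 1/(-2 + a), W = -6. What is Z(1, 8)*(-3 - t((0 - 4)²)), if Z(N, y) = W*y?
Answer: 1032/7 ≈ 147.43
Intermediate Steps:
Z(N, y) = -6*y
Z(1, 8)*(-3 - t((0 - 4)²)) = (-6*8)*(-3 - 1/(-2 + (0 - 4)²)) = -48*(-3 - 1/(-2 + (-4)²)) = -48*(-3 - 1/(-2 + 16)) = -48*(-3 - 1/14) = -48*(-43/14) = 1032/7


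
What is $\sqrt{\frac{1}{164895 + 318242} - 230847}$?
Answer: $\frac{i \sqrt{53884620868958206}}{483137} \approx 480.47 i$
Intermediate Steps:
$\sqrt{\frac{1}{164895 + 318242} - 230847} = \sqrt{\frac{1}{483137} - 230847} = \sqrt{- \frac{111530727038}{483137}} = \frac{i \sqrt{53884620868958206}}{483137}$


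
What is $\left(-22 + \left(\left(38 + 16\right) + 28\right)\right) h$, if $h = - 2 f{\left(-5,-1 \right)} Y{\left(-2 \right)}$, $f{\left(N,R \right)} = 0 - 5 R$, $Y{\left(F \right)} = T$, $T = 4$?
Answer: $-2400$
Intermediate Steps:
$Y{\left(F \right)} = 4$
$f{\left(N,R \right)} = - 5 R$
$h = -40$ ($h = - 2 \left(\left(-5\right) \left(-1\right)\right) 4 = \left(-2\right) 5 \cdot 4 = \left(-10\right) 4 = -40$)
$\left(-22 + \left(\left(38 + 16\right) + 28\right)\right) h = \left(-22 + \left(\left(38 + 16\right) + 28\right)\right) \left(-40\right) = \left(-22 + \left(54 + 28\right)\right) \left(-40\right) = \left(-22 + 82\right) \left(-40\right) = 60 \left(-40\right) = -2400$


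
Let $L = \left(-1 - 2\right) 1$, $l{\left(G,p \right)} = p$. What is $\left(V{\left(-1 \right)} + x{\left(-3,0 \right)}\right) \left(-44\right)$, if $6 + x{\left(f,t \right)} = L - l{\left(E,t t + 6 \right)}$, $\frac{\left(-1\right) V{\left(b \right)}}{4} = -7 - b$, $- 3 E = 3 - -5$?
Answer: $-396$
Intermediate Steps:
$E = - \frac{8}{3}$ ($E = - \frac{3 - -5}{3} = - \frac{3 + 5}{3} = \left(- \frac{1}{3}\right) 8 = - \frac{8}{3} \approx -2.6667$)
$V{\left(b \right)} = 28 + 4 b$ ($V{\left(b \right)} = - 4 \left(-7 - b\right) = 28 + 4 b$)
$L = -3$ ($L = \left(-3\right) 1 = -3$)
$x{\left(f,t \right)} = -15 - t^{2}$ ($x{\left(f,t \right)} = -6 - \left(9 + t t\right) = -6 - \left(9 + t^{2}\right) = -15 - t^{2}$)
$\left(V{\left(-1 \right)} + x{\left(-3,0 \right)}\right) \left(-44\right) = \left(\left(28 + 4 \left(-1\right)\right) - 15\right) \left(-44\right) = \left(\left(28 - 4\right) - 15\right) \left(-44\right) = \left(24 + \left(-15 + 0\right)\right) \left(-44\right) = \left(24 - 15\right) \left(-44\right) = 9 \left(-44\right) = -396$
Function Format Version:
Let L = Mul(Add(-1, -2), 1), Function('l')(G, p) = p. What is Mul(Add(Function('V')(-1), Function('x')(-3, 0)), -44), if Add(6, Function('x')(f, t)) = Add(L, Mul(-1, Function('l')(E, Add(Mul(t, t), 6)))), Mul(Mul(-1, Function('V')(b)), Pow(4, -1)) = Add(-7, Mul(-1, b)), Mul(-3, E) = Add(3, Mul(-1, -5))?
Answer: -396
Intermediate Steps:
E = Rational(-8, 3) (E = Mul(Rational(-1, 3), Add(3, Mul(-1, -5))) = Mul(Rational(-1, 3), Add(3, 5)) = Mul(Rational(-1, 3), 8) = Rational(-8, 3) ≈ -2.6667)
Function('V')(b) = Add(28, Mul(4, b)) (Function('V')(b) = Mul(-4, Add(-7, Mul(-1, b))) = Add(28, Mul(4, b)))
L = -3 (L = Mul(-3, 1) = -3)
Function('x')(f, t) = Add(-15, Mul(-1, Pow(t, 2))) (Function('x')(f, t) = Add(-6, Add(-3, Mul(-1, Add(Mul(t, t), 6)))) = Add(-6, Add(-3, Mul(-1, Add(Pow(t, 2), 6)))) = Add(-6, Add(-3, Mul(-1, Add(6, Pow(t, 2))))) = Add(-6, Add(-3, Add(-6, Mul(-1, Pow(t, 2))))) = Add(-6, Add(-9, Mul(-1, Pow(t, 2)))) = Add(-15, Mul(-1, Pow(t, 2))))
Mul(Add(Function('V')(-1), Function('x')(-3, 0)), -44) = Mul(Add(Add(28, Mul(4, -1)), Add(-15, Mul(-1, Pow(0, 2)))), -44) = Mul(Add(Add(28, -4), Add(-15, Mul(-1, 0))), -44) = Mul(Add(24, Add(-15, 0)), -44) = Mul(Add(24, -15), -44) = Mul(9, -44) = -396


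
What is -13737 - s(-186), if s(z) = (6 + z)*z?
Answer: -47217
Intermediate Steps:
s(z) = z*(6 + z)
-13737 - s(-186) = -13737 - (-186)*(6 - 186) = -13737 - (-186)*(-180) = -13737 - 1*33480 = -13737 - 33480 = -47217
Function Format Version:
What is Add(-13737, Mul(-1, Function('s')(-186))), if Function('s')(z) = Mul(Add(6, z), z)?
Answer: -47217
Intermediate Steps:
Function('s')(z) = Mul(z, Add(6, z))
Add(-13737, Mul(-1, Function('s')(-186))) = Add(-13737, Mul(-1, Mul(-186, Add(6, -186)))) = Add(-13737, Mul(-1, Mul(-186, -180))) = Add(-13737, Mul(-1, 33480)) = Add(-13737, -33480) = -47217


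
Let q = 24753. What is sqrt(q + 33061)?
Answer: sqrt(57814) ≈ 240.45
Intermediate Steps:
sqrt(q + 33061) = sqrt(24753 + 33061) = sqrt(57814)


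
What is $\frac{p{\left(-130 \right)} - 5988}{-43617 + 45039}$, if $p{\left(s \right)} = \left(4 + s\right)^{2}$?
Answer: $\frac{1648}{237} \approx 6.9536$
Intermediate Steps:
$\frac{p{\left(-130 \right)} - 5988}{-43617 + 45039} = \frac{\left(4 - 130\right)^{2} - 5988}{-43617 + 45039} = \frac{\left(-126\right)^{2} - 5988}{1422} = \left(15876 - 5988\right) \frac{1}{1422} = 9888 \cdot \frac{1}{1422} = \frac{1648}{237}$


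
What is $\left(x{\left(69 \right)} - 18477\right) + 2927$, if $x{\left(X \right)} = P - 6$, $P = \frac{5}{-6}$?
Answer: $- \frac{93341}{6} \approx -15557.0$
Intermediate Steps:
$P = - \frac{5}{6}$ ($P = 5 \left(- \frac{1}{6}\right) = - \frac{5}{6} \approx -0.83333$)
$x{\left(X \right)} = - \frac{41}{6}$ ($x{\left(X \right)} = - \frac{5}{6} - 6 = - \frac{41}{6}$)
$\left(x{\left(69 \right)} - 18477\right) + 2927 = \left(- \frac{41}{6} - 18477\right) + 2927 = - \frac{110903}{6} + 2927 = - \frac{93341}{6}$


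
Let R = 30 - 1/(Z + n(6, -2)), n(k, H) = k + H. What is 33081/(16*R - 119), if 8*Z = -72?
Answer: 55135/607 ≈ 90.832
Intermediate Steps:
Z = -9 (Z = (⅛)*(-72) = -9)
n(k, H) = H + k
R = 151/5 (R = 30 - 1/(-9 + (-2 + 6)) = 30 - 1/(-9 + 4) = 30 - 1/(-5) = 30 - 1*(-⅕) = 30 + ⅕ = 151/5 ≈ 30.200)
33081/(16*R - 119) = 33081/(16*(151/5) - 119) = 33081/(2416/5 - 119) = 33081/(1821/5) = 33081*(5/1821) = 55135/607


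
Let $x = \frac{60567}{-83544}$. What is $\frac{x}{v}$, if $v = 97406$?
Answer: $- \frac{20189}{2712562288} \approx -7.4428 \cdot 10^{-6}$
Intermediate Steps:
$x = - \frac{20189}{27848}$ ($x = 60567 \left(- \frac{1}{83544}\right) = - \frac{20189}{27848} \approx -0.72497$)
$\frac{x}{v} = - \frac{20189}{27848 \cdot 97406} = \left(- \frac{20189}{27848}\right) \frac{1}{97406} = - \frac{20189}{2712562288}$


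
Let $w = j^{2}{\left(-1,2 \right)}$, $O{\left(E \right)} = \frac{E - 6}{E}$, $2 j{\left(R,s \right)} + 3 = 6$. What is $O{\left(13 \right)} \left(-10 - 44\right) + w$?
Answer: $- \frac{1395}{52} \approx -26.827$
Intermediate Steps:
$j{\left(R,s \right)} = \frac{3}{2}$ ($j{\left(R,s \right)} = - \frac{3}{2} + \frac{1}{2} \cdot 6 = - \frac{3}{2} + 3 = \frac{3}{2}$)
$O{\left(E \right)} = \frac{-6 + E}{E}$
$w = \frac{9}{4}$ ($w = \left(\frac{3}{2}\right)^{2} = \frac{9}{4} \approx 2.25$)
$O{\left(13 \right)} \left(-10 - 44\right) + w = \frac{-6 + 13}{13} \left(-10 - 44\right) + \frac{9}{4} = \frac{1}{13} \cdot 7 \left(-54\right) + \frac{9}{4} = \frac{7}{13} \left(-54\right) + \frac{9}{4} = - \frac{378}{13} + \frac{9}{4} = - \frac{1395}{52}$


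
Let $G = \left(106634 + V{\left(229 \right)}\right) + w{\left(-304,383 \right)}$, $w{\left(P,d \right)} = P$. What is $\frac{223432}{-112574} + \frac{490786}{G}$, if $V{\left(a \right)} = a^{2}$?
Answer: $\frac{898873686}{812431207} \approx 1.1064$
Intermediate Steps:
$G = 158771$ ($G = \left(106634 + 229^{2}\right) - 304 = \left(106634 + 52441\right) - 304 = 159075 - 304 = 158771$)
$\frac{223432}{-112574} + \frac{490786}{G} = \frac{223432}{-112574} + \frac{490786}{158771} = 223432 \left(- \frac{1}{112574}\right) + 490786 \cdot \frac{1}{158771} = - \frac{10156}{5117} + \frac{490786}{158771} = \frac{898873686}{812431207}$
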